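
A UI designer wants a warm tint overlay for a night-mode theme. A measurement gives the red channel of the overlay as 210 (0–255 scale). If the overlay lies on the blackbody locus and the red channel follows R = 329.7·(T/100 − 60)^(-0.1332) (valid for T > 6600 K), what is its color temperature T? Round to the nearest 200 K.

9000 K

(t − 60)^(-0.1332) = 210/329.7 = 0.63694.
t − 60 = 0.63694^(1/-0.1332) = 0.63694^(-7.508) = 29.561, so t = 89.561.
T = 100·t = 8956 K → 9000 K to the nearest 200 K.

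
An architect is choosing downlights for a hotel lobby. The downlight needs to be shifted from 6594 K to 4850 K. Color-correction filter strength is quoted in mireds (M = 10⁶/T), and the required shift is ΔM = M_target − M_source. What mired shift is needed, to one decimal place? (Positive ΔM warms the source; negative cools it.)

M_source = 10⁶/6594 = 151.653; M_target = 10⁶/4850 = 206.186.
ΔM = 206.186 − 151.653 = 54.533 → +54.5 mireds, a warming shift.

+54.5 mireds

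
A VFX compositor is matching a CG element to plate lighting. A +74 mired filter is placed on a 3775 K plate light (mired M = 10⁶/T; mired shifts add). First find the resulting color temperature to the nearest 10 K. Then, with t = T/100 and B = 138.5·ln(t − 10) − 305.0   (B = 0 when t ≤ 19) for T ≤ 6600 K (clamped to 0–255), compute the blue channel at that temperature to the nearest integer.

106

M_in = 10⁶/3775 = 264.90; M_out = 264.90 + (+74) = 338.90.
T_out = 10⁶/338.90 = 2950.7 K → 2950 K; t = 29.5.
B = 138.5·ln(29.5 − 10) − 305.0 = 138.5·ln 19.5 − 305.0 = 138.5·2.9704 − 305.0 = 106.402.
Rounded: 106.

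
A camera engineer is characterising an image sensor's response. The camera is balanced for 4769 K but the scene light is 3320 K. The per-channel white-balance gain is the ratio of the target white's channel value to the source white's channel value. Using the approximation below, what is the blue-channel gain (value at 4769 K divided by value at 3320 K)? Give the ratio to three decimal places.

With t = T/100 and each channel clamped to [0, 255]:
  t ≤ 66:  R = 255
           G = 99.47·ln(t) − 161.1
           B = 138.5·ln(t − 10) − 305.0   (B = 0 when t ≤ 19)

At 3320 K (t = 33.2):
  B = 138.5·ln(33.2 − 10) − 305.0 = 138.5·ln 23.2 − 305.0 = 138.5·3.1442 − 305.0 = 130.465.
At 4769 K (t = 47.69):
  B = 138.5·ln(47.69 − 10) − 305.0 = 138.5·ln 37.69 − 305.0 = 138.5·3.6294 − 305.0 = 197.671.
Gain = 197.671 / 130.465 = 1.5151 → 1.515.

1.515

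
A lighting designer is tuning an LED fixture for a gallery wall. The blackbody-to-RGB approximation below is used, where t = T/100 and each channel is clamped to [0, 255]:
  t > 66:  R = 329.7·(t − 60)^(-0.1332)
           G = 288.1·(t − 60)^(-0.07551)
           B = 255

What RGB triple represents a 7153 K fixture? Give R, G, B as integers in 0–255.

R=238, G=240, B=255

t = 7153/100 = 71.53; the t > 66 branch applies.
R = 329.7·(71.53 − 60)^(-0.1332) = 329.7·11.53^(-0.1332) = 329.7·0.72205 = 238.058.
G = 288.1·(71.53 − 60)^(-0.07551) = 288.1·11.53^(-0.07551) = 288.1·0.83142 = 239.533.
B = 255 by definition for t > 66.
Rounded: (238, 240, 255).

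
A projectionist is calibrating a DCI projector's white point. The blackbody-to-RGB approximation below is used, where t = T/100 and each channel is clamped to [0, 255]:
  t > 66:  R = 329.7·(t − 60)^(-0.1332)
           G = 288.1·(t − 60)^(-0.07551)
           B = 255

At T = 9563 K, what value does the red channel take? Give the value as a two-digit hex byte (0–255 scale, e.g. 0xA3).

0xCD

t = 9563/100 = 95.63; the t > 66 branch applies.
R = 329.7·(95.63 − 60)^(-0.1332) = 329.7·35.63^(-0.1332) = 329.7·0.62130 = 204.841.
Rounded: 205; in hex, 0xCD.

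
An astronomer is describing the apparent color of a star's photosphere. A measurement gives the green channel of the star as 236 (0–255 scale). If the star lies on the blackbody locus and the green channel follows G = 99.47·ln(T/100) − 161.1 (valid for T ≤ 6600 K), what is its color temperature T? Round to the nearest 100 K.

ln t = (236 + 161.1) / 99.47 = 3.9922.
t = e^3.9922 = 54.172.
T = 100·t = 5417 K → 5400 K to the nearest 100 K.

5400 K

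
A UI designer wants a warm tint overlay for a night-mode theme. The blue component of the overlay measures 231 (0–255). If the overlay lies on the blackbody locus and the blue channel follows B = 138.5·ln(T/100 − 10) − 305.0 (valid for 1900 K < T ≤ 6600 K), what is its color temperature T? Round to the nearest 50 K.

5800 K

ln(t − 10) = (231 + 305.0) / 138.5 = 3.8700.
t − 10 = e^3.8700 = 47.944, so t = 57.944.
T = 100·t = 5794 K → 5800 K to the nearest 50 K.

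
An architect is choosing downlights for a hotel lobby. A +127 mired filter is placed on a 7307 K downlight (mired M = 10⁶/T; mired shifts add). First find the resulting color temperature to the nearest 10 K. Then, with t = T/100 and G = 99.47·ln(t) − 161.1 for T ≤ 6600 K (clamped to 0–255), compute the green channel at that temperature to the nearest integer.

200

M_in = 10⁶/7307 = 136.86; M_out = 136.86 + (+127) = 263.86.
T_out = 10⁶/263.86 = 3790.0 K → 3790 K; t = 37.9.
G = 99.47·ln 37.9 − 161.1 = 99.47·3.6350 − 161.1 = 200.469.
Rounded: 200.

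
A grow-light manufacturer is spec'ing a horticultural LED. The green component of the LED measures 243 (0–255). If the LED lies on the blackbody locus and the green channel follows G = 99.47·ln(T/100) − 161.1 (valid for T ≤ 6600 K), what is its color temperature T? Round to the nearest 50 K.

5800 K

ln t = (243 + 161.1) / 99.47 = 4.0625.
t = e^4.0625 = 58.121.
T = 100·t = 5812 K → 5800 K to the nearest 50 K.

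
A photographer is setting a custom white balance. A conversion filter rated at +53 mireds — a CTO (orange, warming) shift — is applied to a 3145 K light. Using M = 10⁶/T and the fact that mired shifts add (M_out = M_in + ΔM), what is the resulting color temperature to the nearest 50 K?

M_in = 10⁶/3145 = 317.97 mireds.
M_out = 317.97 + (+53) = 370.97 mireds.
T_out = 10⁶/370.97 = 2695.7 K → 2700 K.

2700 K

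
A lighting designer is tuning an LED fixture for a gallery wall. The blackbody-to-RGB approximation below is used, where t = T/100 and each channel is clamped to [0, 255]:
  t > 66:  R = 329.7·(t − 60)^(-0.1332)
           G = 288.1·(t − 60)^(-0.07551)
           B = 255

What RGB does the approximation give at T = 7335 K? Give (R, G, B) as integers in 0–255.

t = 7335/100 = 73.35; the t > 66 branch applies.
R = 329.7·(73.35 − 60)^(-0.1332) = 329.7·13.35^(-0.1332) = 329.7·0.70809 = 233.456.
G = 288.1·(73.35 − 60)^(-0.07551) = 288.1·13.35^(-0.07551) = 288.1·0.82227 = 236.896.
B = 255 by definition for t > 66.
Rounded: (233, 237, 255).

(233, 237, 255)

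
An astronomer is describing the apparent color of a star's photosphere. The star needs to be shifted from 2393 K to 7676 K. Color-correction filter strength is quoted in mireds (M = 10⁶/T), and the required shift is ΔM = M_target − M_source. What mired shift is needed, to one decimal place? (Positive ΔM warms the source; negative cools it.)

M_source = 10⁶/2393 = 417.885; M_target = 10⁶/7676 = 130.276.
ΔM = 130.276 − 417.885 = -287.609 → -287.6 mireds, a cooling shift.

-287.6 mireds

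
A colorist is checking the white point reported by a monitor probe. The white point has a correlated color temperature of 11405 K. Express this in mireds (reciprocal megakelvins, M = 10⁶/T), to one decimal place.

87.7 mireds

M = 10⁶ / 11405 = 87.681 → 87.7 mireds.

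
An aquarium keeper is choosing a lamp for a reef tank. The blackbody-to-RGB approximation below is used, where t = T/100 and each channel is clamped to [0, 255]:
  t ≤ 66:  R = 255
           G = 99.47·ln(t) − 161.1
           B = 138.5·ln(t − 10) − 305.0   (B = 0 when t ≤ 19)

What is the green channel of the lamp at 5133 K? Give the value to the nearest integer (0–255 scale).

231

t = 5133/100 = 51.33; the t ≤ 66 branch applies.
G = 99.47·ln 51.33 − 161.1 = 99.47·3.9383 − 161.1 = 230.640.
Rounded: 231.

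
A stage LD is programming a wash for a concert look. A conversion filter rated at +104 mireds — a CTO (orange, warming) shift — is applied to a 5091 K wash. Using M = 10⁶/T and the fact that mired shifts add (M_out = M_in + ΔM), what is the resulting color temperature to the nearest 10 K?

3330 K

M_in = 10⁶/5091 = 196.43 mireds.
M_out = 196.43 + (+104) = 300.43 mireds.
T_out = 10⁶/300.43 = 3328.6 K → 3330 K.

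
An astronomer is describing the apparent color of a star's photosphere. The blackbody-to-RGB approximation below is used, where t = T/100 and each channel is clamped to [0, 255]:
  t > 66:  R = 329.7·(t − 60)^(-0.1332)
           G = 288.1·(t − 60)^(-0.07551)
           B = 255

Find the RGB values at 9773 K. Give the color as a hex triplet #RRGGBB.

#CBDBFF

t = 9773/100 = 97.73; the t > 66 branch applies.
R = 329.7·(97.73 − 60)^(-0.1332) = 329.7·37.73^(-0.1332) = 329.7·0.61657 = 203.284.
G = 288.1·(97.73 − 60)^(-0.07551) = 288.1·37.73^(-0.07551) = 288.1·0.76023 = 219.022.
B = 255 by definition for t > 66.
Rounded: (203, 219, 255).
In hex: #CBDBFF.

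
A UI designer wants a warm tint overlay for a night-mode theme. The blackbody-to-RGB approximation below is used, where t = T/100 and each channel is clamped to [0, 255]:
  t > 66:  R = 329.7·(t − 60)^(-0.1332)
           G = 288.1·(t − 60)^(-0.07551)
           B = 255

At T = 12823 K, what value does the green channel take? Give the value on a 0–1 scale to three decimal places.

t = 12823/100 = 128.23; the t > 66 branch applies.
G = 288.1·(128.23 − 60)^(-0.07551) = 288.1·68.23^(-0.07551) = 288.1·0.72697 = 209.440.
On a 0–1 scale: 209.440/255 = 0.8213 → 0.821.

0.821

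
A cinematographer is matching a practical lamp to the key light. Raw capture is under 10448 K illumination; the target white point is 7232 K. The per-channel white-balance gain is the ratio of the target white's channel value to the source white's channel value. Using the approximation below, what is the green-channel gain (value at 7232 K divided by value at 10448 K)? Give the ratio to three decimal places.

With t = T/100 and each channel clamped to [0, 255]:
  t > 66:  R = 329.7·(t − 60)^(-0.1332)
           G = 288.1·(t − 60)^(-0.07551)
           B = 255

1.102

At 10448 K (t = 104.48):
  G = 288.1·(104.48 − 60)^(-0.07551) = 288.1·44.48^(-0.07551) = 288.1·0.75084 = 216.317.
At 7232 K (t = 72.32):
  G = 288.1·(72.32 − 60)^(-0.07551) = 288.1·12.32^(-0.07551) = 288.1·0.82727 = 238.337.
Gain = 238.337 / 216.317 = 1.1018 → 1.102.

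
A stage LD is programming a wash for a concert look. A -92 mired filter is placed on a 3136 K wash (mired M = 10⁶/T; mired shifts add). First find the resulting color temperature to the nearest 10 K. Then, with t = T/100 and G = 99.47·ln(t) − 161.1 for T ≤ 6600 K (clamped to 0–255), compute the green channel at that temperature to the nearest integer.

M_in = 10⁶/3136 = 318.88; M_out = 318.88 + (-92) = 226.88.
T_out = 10⁶/226.88 = 4407.7 K → 4410 K; t = 44.1.
G = 99.47·ln 44.1 − 161.1 = 99.47·3.7865 − 161.1 = 215.539.
Rounded: 216.

216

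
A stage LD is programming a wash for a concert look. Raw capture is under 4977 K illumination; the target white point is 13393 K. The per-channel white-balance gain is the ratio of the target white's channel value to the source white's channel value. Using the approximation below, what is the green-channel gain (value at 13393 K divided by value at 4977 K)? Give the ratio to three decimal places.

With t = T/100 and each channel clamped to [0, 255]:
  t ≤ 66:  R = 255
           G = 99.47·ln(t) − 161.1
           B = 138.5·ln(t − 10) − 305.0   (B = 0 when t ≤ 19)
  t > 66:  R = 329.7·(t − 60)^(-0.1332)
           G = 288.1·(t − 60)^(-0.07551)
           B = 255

At 4977 K (t = 49.77):
  G = 99.47·ln 49.77 − 161.1 = 99.47·3.9074 − 161.1 = 227.570.
At 13393 K (t = 133.93):
  G = 288.1·(133.93 − 60)^(-0.07551) = 288.1·73.93^(-0.07551) = 288.1·0.72258 = 208.175.
Gain = 208.175 / 227.570 = 0.9148 → 0.915.

0.915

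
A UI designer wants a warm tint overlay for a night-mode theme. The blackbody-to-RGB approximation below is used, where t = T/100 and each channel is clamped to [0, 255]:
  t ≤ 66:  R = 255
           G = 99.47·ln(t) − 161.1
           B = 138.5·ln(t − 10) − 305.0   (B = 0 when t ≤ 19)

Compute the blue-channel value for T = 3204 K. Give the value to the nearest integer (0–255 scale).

123

t = 3204/100 = 32.04; the t ≤ 66 branch applies.
B = 138.5·ln(32.04 − 10) − 305.0 = 138.5·ln 22.04 − 305.0 = 138.5·3.0929 − 305.0 = 123.361.
Rounded: 123.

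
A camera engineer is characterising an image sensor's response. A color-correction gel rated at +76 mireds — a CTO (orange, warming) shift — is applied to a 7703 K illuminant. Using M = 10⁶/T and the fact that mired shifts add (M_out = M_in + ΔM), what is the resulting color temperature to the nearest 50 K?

M_in = 10⁶/7703 = 129.82 mireds.
M_out = 129.82 + (+76) = 205.82 mireds.
T_out = 10⁶/205.82 = 4858.6 K → 4850 K.

4850 K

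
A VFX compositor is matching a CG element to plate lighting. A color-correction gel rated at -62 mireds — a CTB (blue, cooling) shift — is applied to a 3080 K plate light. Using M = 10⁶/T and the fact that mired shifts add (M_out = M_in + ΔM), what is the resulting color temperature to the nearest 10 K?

3810 K

M_in = 10⁶/3080 = 324.68 mireds.
M_out = 324.68 + (-62) = 262.68 mireds.
T_out = 10⁶/262.68 = 3807.0 K → 3810 K.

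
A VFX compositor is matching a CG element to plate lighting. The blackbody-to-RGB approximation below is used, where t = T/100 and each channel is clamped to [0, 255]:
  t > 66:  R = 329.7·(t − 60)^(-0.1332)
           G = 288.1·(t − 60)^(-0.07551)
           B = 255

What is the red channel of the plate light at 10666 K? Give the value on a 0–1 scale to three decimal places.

t = 10666/100 = 106.66; the t > 66 branch applies.
R = 329.7·(106.66 − 60)^(-0.1332) = 329.7·46.66^(-0.1332) = 329.7·0.59937 = 197.613.
On a 0–1 scale: 197.613/255 = 0.7750 → 0.775.

0.775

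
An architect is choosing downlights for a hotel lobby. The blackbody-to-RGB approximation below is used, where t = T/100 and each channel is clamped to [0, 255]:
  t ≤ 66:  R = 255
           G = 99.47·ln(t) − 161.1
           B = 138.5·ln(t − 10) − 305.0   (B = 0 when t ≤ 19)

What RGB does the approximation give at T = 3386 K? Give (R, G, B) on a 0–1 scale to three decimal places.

t = 3386/100 = 33.86; the t ≤ 66 branch applies.
R = 255 by definition for t ≤ 66.
G = 99.47·ln 33.86 − 161.1 = 99.47·3.5222 − 161.1 = 189.257.
B = 138.5·ln(33.86 − 10) − 305.0 = 138.5·ln 23.86 − 305.0 = 138.5·3.1722 − 305.0 = 134.350.
Dividing each by 255: (1.0000, 0.7422, 0.5269) → (1.000, 0.742, 0.527).

(1.000, 0.742, 0.527)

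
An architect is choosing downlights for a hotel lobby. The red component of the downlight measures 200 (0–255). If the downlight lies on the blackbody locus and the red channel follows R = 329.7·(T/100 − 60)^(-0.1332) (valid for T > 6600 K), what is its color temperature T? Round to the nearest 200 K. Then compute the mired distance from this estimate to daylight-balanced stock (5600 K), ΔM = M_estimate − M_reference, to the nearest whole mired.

(t − 60)^(-0.1332) = 200/329.7 = 0.60661.
t − 60 = 0.60661^(1/-0.1332) = 0.60661^(-7.508) = 42.638, so t = 102.638.
T = 100·t = 10264 K → 10200 K to the nearest 200 K.
M_estimate = 10⁶/10200 = 98.04; M_reference = 10⁶/5600 = 178.57.
ΔM = 98.04 − 178.57 = -80.53 → -81 mireds.

-81 mireds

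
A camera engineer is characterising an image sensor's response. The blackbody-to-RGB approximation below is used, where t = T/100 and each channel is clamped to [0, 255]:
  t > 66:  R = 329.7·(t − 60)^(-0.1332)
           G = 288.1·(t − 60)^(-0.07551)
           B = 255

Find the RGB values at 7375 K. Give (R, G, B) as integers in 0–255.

t = 7375/100 = 73.75; the t > 66 branch applies.
R = 329.7·(73.75 − 60)^(-0.1332) = 329.7·13.75^(-0.1332) = 329.7·0.70531 = 232.540.
G = 288.1·(73.75 − 60)^(-0.07551) = 288.1·13.75^(-0.07551) = 288.1·0.82044 = 236.369.
B = 255 by definition for t > 66.
Rounded: (233, 236, 255).

(233, 236, 255)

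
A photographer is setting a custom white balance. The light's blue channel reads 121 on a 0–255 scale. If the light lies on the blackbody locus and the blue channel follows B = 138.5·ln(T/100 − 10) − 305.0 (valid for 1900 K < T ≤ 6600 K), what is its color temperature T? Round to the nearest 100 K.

ln(t − 10) = (121 + 305.0) / 138.5 = 3.0758.
t − 10 = e^3.0758 = 21.667, so t = 31.667.
T = 100·t = 3167 K → 3200 K to the nearest 100 K.

3200 K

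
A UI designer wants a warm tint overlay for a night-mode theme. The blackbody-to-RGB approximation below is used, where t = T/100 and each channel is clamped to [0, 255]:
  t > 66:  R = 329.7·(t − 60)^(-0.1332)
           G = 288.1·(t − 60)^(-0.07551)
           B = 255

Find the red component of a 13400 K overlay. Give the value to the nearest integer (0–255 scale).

186

t = 13400/100 = 134; the t > 66 branch applies.
R = 329.7·(134 − 60)^(-0.1332) = 329.7·74^(-0.1332) = 329.7·0.56366 = 185.839.
Rounded: 186.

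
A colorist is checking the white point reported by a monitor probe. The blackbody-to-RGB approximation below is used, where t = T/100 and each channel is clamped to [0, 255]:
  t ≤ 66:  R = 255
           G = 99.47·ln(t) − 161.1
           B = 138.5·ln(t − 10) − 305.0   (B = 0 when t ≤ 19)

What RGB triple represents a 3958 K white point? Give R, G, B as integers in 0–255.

t = 3958/100 = 39.58; the t ≤ 66 branch applies.
R = 255 by definition for t ≤ 66.
G = 99.47·ln 39.58 − 161.1 = 99.47·3.6783 − 161.1 = 204.783.
B = 138.5·ln(39.58 − 10) − 305.0 = 138.5·ln 29.58 − 305.0 = 138.5·3.3871 − 305.0 = 164.113.
Rounded: (255, 205, 164).

R=255, G=205, B=164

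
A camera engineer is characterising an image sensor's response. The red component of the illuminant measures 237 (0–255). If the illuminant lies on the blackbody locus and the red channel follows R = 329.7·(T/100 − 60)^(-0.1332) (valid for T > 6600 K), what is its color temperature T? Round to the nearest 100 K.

7200 K

(t − 60)^(-0.1332) = 237/329.7 = 0.71884.
t − 60 = 0.71884^(1/-0.1332) = 0.71884^(-7.508) = 11.922, so t = 71.922.
T = 100·t = 7192 K → 7200 K to the nearest 100 K.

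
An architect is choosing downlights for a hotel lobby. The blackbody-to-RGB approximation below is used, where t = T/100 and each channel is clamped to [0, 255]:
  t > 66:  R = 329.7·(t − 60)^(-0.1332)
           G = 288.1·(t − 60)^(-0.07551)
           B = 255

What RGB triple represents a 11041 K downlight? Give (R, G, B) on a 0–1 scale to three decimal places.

(0.767, 0.840, 1.000)

t = 11041/100 = 110.41; the t > 66 branch applies.
R = 329.7·(110.41 − 60)^(-0.1332) = 329.7·50.41^(-0.1332) = 329.7·0.59323 = 195.589.
G = 288.1·(110.41 − 60)^(-0.07551) = 288.1·50.41^(-0.07551) = 288.1·0.74378 = 214.282.
B = 255 by definition for t > 66.
Dividing each by 255: (0.7670, 0.8403, 1.0000) → (0.767, 0.840, 1.000).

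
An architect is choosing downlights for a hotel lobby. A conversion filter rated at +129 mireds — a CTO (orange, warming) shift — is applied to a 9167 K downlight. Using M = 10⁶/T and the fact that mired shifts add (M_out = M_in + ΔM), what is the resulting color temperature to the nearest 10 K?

M_in = 10⁶/9167 = 109.09 mireds.
M_out = 109.09 + (+129) = 238.09 mireds.
T_out = 10⁶/238.09 = 4200.1 K → 4200 K.

4200 K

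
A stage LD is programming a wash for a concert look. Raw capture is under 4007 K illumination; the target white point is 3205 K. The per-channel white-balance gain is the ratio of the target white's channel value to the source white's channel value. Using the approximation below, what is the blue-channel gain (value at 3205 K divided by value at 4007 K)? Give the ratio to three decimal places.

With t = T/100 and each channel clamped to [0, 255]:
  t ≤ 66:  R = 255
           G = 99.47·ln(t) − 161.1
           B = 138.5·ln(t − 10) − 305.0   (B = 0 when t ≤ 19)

At 4007 K (t = 40.07):
  B = 138.5·ln(40.07 − 10) − 305.0 = 138.5·ln 30.07 − 305.0 = 138.5·3.4035 − 305.0 = 166.389.
At 3205 K (t = 32.05):
  B = 138.5·ln(32.05 − 10) − 305.0 = 138.5·ln 22.05 − 305.0 = 138.5·3.0933 − 305.0 = 123.424.
Gain = 123.424 / 166.389 = 0.7418 → 0.742.

0.742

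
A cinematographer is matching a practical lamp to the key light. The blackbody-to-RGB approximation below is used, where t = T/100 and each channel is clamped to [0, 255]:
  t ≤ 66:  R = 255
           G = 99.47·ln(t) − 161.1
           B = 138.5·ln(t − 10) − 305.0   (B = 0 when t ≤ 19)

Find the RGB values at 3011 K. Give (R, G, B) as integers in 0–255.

t = 3011/100 = 30.11; the t ≤ 66 branch applies.
R = 255 by definition for t ≤ 66.
G = 99.47·ln 30.11 − 161.1 = 99.47·3.4049 − 161.1 = 177.581.
B = 138.5·ln(30.11 − 10) − 305.0 = 138.5·ln 20.11 − 305.0 = 138.5·3.0012 − 305.0 = 110.669.
Rounded: (255, 178, 111).

(255, 178, 111)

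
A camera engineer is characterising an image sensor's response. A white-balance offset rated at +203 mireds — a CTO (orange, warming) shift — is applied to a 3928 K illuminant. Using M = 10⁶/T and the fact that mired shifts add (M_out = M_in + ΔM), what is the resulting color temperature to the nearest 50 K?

2200 K

M_in = 10⁶/3928 = 254.58 mireds.
M_out = 254.58 + (+203) = 457.58 mireds.
T_out = 10⁶/457.58 = 2185.4 K → 2200 K.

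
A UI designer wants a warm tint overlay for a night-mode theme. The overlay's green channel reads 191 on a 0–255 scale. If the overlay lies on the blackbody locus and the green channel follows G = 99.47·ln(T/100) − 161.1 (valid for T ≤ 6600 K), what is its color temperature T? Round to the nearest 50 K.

ln t = (191 + 161.1) / 99.47 = 3.5398.
t = e^3.5398 = 34.459.
T = 100·t = 3446 K → 3450 K to the nearest 50 K.

3450 K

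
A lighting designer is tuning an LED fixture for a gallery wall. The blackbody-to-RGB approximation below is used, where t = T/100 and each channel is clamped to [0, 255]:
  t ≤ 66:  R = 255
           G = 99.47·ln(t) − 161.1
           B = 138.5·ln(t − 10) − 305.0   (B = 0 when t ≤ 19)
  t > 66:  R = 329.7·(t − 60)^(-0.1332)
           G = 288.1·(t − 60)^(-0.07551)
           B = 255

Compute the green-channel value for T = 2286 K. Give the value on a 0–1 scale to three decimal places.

t = 2286/100 = 22.86; the t ≤ 66 branch applies.
G = 99.47·ln 22.86 − 161.1 = 99.47·3.1294 − 161.1 = 150.180.
On a 0–1 scale: 150.180/255 = 0.5889 → 0.589.

0.589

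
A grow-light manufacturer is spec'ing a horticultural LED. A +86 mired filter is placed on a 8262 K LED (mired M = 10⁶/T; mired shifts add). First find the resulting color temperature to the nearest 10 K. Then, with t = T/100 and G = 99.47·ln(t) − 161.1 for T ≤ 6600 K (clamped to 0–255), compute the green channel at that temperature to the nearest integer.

225

M_in = 10⁶/8262 = 121.04; M_out = 121.04 + (+86) = 207.04.
T_out = 10⁶/207.04 = 4830.1 K → 4830 K; t = 48.3.
G = 99.47·ln 48.3 − 161.1 = 99.47·3.8774 − 161.1 = 224.588.
Rounded: 225.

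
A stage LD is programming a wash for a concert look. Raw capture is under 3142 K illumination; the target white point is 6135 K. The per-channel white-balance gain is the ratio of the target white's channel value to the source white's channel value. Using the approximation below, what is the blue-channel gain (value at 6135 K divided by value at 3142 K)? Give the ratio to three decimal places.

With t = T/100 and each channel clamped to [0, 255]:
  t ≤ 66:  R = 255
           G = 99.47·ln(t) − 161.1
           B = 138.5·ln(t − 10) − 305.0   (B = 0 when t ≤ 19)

At 3142 K (t = 31.42):
  B = 138.5·ln(31.42 − 10) − 305.0 = 138.5·ln 21.42 − 305.0 = 138.5·3.0643 − 305.0 = 119.409.
At 6135 K (t = 61.35):
  B = 138.5·ln(61.35 − 10) − 305.0 = 138.5·ln 51.35 − 305.0 = 138.5·3.9387 − 305.0 = 240.505.
Gain = 240.505 / 119.409 = 2.0141 → 2.014.

2.014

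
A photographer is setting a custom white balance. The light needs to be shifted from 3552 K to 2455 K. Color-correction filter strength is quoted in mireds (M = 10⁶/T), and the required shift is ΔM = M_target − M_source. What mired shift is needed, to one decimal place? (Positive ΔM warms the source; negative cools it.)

+125.8 mireds

M_source = 10⁶/3552 = 281.532; M_target = 10⁶/2455 = 407.332.
ΔM = 407.332 − 281.532 = 125.800 → +125.8 mireds, a warming shift.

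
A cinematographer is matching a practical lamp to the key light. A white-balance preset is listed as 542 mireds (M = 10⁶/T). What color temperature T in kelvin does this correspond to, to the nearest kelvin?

1845 K

T = 10⁶ / 542 = 1845.02 K → 1845 K.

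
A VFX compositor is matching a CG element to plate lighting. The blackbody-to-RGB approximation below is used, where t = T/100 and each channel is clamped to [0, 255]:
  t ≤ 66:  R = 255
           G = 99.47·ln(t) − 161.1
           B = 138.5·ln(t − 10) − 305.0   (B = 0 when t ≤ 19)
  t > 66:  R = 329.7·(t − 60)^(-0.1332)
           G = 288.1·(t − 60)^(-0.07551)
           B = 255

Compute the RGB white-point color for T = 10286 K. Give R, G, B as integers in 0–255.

t = 10286/100 = 102.86; the t > 66 branch applies.
R = 329.7·(102.86 − 60)^(-0.1332) = 329.7·42.86^(-0.1332) = 329.7·0.60619 = 199.862.
G = 288.1·(102.86 − 60)^(-0.07551) = 288.1·42.86^(-0.07551) = 288.1·0.75295 = 216.924.
B = 255 by definition for t > 66.
Rounded: (200, 217, 255).

R=200, G=217, B=255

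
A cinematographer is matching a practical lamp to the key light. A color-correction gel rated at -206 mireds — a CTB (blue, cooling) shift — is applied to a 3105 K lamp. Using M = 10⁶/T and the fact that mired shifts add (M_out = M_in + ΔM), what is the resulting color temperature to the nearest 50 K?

8600 K

M_in = 10⁶/3105 = 322.06 mireds.
M_out = 322.06 + (-206) = 116.06 mireds.
T_out = 10⁶/116.06 = 8616.1 K → 8600 K.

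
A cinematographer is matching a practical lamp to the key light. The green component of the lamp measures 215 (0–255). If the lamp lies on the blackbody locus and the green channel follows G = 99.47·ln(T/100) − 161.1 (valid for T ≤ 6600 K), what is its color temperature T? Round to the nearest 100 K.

4400 K

ln t = (215 + 161.1) / 99.47 = 3.7810.
t = e^3.7810 = 43.862.
T = 100·t = 4386 K → 4400 K to the nearest 100 K.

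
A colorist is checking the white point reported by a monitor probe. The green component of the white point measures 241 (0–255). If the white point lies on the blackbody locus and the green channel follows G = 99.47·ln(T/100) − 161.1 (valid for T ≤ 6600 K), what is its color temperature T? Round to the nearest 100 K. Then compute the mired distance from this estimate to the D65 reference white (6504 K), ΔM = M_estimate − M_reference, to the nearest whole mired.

+22 mireds

ln t = (241 + 161.1) / 99.47 = 4.0424.
t = e^4.0424 = 56.964.
T = 100·t = 5696 K → 5700 K to the nearest 100 K.
M_estimate = 10⁶/5700 = 175.44; M_reference = 10⁶/6504 = 153.75.
ΔM = 175.44 − 153.75 = 21.69 → +22 mireds.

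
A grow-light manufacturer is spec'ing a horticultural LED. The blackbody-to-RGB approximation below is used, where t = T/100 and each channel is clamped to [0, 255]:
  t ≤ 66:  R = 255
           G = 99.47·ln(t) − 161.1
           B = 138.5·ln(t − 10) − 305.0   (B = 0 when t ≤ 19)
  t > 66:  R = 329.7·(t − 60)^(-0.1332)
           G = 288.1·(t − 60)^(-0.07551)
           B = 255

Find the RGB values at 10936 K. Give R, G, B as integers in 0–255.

R=196, G=215, B=255

t = 10936/100 = 109.36; the t > 66 branch applies.
R = 329.7·(109.36 − 60)^(-0.1332) = 329.7·49.36^(-0.1332) = 329.7·0.59490 = 196.138.
G = 288.1·(109.36 − 60)^(-0.07551) = 288.1·49.36^(-0.07551) = 288.1·0.74496 = 214.623.
B = 255 by definition for t > 66.
Rounded: (196, 215, 255).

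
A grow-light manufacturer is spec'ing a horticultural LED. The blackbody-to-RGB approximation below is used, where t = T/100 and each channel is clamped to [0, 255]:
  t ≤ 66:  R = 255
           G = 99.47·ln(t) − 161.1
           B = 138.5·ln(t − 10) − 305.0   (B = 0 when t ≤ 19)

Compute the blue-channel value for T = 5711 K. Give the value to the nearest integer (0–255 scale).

229

t = 5711/100 = 57.11; the t ≤ 66 branch applies.
B = 138.5·ln(57.11 − 10) − 305.0 = 138.5·ln 47.11 − 305.0 = 138.5·3.8525 − 305.0 = 228.569.
Rounded: 229.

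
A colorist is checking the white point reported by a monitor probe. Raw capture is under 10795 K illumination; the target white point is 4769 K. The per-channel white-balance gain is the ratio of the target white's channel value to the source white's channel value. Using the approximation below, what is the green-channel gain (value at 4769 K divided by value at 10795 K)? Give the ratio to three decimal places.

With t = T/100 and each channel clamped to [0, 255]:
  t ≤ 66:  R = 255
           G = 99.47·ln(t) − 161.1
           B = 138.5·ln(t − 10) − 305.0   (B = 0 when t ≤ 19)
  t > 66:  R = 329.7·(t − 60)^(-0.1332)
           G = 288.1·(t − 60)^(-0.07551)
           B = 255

At 10795 K (t = 107.95):
  G = 288.1·(107.95 − 60)^(-0.07551) = 288.1·47.95^(-0.07551) = 288.1·0.74659 = 215.093.
At 4769 K (t = 47.69):
  G = 99.47·ln 47.69 − 161.1 = 99.47·3.8647 − 161.1 = 223.324.
Gain = 223.324 / 215.093 = 1.0383 → 1.038.

1.038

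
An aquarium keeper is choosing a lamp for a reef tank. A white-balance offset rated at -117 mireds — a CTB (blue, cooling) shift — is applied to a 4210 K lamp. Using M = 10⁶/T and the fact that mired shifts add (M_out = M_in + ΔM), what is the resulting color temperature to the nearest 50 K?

8300 K

M_in = 10⁶/4210 = 237.53 mireds.
M_out = 237.53 + (-117) = 120.53 mireds.
T_out = 10⁶/120.53 = 8296.7 K → 8300 K.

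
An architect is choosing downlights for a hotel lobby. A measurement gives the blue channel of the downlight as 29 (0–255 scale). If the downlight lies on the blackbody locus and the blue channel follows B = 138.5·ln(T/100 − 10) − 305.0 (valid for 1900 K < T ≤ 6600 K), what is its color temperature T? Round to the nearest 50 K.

ln(t − 10) = (29 + 305.0) / 138.5 = 2.4116.
t − 10 = e^2.4116 = 11.151, so t = 21.151.
T = 100·t = 2115 K → 2100 K to the nearest 50 K.

2100 K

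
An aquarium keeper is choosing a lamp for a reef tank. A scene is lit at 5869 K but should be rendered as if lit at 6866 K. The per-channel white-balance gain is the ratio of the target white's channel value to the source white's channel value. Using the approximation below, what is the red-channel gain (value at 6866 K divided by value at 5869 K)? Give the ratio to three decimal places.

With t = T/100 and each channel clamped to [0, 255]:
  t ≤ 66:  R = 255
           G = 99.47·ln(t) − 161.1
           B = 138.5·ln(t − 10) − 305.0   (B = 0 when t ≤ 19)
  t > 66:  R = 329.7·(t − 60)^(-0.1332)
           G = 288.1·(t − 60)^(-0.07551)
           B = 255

At 5869 K (t = 58.69):
  R = 255 by definition for t ≤ 66.
At 6866 K (t = 68.66):
  R = 329.7·(68.66 − 60)^(-0.1332) = 329.7·8.66^(-0.1332) = 329.7·0.75011 = 247.310.
Gain = 247.310 / 255.000 = 0.9698 → 0.970.

0.970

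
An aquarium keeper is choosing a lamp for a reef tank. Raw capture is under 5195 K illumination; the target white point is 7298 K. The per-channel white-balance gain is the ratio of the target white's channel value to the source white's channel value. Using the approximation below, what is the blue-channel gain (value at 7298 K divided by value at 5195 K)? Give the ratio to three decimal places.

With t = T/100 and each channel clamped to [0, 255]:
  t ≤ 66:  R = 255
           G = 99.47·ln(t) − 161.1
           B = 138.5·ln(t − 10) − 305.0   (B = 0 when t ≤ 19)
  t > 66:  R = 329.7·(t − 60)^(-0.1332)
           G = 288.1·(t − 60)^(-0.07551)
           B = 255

1.200

At 5195 K (t = 51.95):
  B = 138.5·ln(51.95 − 10) − 305.0 = 138.5·ln 41.95 − 305.0 = 138.5·3.7365 − 305.0 = 212.502.
At 7298 K (t = 72.98):
  B = 255 by definition for t > 66.
Gain = 255.000 / 212.502 = 1.2000 → 1.200.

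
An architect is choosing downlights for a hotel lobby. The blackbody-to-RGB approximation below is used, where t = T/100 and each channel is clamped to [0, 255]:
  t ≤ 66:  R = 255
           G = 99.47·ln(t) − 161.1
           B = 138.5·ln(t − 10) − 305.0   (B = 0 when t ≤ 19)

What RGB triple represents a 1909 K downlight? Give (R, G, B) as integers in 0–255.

t = 1909/100 = 19.09; the t ≤ 66 branch applies.
R = 255 by definition for t ≤ 66.
G = 99.47·ln 19.09 − 161.1 = 99.47·2.9492 − 161.1 = 132.253.
B = 138.5·ln(19.09 − 10) − 305.0 = 138.5·ln 9.09 − 305.0 = 138.5·2.2072 − 305.0 = 0.694.
Rounded: (255, 132, 1).

(255, 132, 1)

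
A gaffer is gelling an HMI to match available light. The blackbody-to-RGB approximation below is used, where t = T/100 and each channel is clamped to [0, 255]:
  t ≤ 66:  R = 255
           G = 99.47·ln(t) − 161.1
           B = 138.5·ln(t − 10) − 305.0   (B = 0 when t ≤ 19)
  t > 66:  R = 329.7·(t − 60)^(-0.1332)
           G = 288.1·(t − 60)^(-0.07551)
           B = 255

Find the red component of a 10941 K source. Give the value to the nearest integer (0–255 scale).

t = 10941/100 = 109.41; the t > 66 branch applies.
R = 329.7·(109.41 − 60)^(-0.1332) = 329.7·49.41^(-0.1332) = 329.7·0.59482 = 196.111.
Rounded: 196.

196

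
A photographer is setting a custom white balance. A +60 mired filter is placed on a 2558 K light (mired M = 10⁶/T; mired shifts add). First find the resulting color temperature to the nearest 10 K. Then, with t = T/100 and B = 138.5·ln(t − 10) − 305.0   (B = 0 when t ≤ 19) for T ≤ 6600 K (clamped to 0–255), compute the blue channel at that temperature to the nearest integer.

M_in = 10⁶/2558 = 390.93; M_out = 390.93 + (+60) = 450.93.
T_out = 10⁶/450.93 = 2217.6 K → 2220 K; t = 22.2.
B = 138.5·ln(22.2 − 10) − 305.0 = 138.5·ln 12.2 − 305.0 = 138.5·2.5014 − 305.0 = 41.449.
Rounded: 41.

41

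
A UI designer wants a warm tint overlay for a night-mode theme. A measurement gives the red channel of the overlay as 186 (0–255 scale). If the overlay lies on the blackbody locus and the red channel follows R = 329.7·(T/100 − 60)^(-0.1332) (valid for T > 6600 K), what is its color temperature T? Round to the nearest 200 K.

(t − 60)^(-0.1332) = 186/329.7 = 0.56415.
t − 60 = 0.56415^(1/-0.1332) = 0.56415^(-7.508) = 73.521, so t = 133.521.
T = 100·t = 13352 K → 13400 K to the nearest 200 K.

13400 K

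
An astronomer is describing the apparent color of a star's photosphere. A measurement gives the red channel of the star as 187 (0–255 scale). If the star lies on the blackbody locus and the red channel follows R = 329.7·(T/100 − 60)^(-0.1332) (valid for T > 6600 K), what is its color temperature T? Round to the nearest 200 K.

13000 K

(t − 60)^(-0.1332) = 187/329.7 = 0.56718.
t − 60 = 0.56718^(1/-0.1332) = 0.56718^(-7.508) = 70.620, so t = 130.620.
T = 100·t = 13062 K → 13000 K to the nearest 200 K.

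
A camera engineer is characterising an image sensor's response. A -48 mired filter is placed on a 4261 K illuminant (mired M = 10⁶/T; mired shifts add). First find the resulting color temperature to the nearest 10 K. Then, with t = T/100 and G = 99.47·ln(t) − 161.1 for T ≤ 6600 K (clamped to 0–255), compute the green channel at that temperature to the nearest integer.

235

M_in = 10⁶/4261 = 234.69; M_out = 234.69 + (-48) = 186.69.
T_out = 10⁶/186.69 = 5356.6 K → 5360 K; t = 53.6.
G = 99.47·ln 53.6 − 161.1 = 99.47·3.9815 − 161.1 = 234.945.
Rounded: 235.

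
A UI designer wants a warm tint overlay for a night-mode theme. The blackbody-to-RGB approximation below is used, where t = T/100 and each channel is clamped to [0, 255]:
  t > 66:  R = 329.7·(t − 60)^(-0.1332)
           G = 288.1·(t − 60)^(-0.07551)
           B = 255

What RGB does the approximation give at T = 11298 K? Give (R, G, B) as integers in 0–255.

(194, 213, 255)

t = 11298/100 = 112.98; the t > 66 branch applies.
R = 329.7·(112.98 − 60)^(-0.1332) = 329.7·52.98^(-0.1332) = 329.7·0.58932 = 194.298.
G = 288.1·(112.98 − 60)^(-0.07551) = 288.1·52.98^(-0.07551) = 288.1·0.74099 = 213.479.
B = 255 by definition for t > 66.
Rounded: (194, 213, 255).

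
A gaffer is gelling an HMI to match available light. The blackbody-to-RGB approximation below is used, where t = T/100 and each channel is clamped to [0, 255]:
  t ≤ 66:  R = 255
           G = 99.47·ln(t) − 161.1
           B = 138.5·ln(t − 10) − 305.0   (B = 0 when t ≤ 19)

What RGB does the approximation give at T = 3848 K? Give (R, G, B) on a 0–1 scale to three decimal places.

t = 3848/100 = 38.48; the t ≤ 66 branch applies.
R = 255 by definition for t ≤ 66.
G = 99.47·ln 38.48 − 161.1 = 99.47·3.6501 − 161.1 = 201.979.
B = 138.5·ln(38.48 − 10) − 305.0 = 138.5·ln 28.48 − 305.0 = 138.5·3.3492 − 305.0 = 158.864.
Dividing each by 255: (1.0000, 0.7921, 0.6230) → (1.000, 0.792, 0.623).

(1.000, 0.792, 0.623)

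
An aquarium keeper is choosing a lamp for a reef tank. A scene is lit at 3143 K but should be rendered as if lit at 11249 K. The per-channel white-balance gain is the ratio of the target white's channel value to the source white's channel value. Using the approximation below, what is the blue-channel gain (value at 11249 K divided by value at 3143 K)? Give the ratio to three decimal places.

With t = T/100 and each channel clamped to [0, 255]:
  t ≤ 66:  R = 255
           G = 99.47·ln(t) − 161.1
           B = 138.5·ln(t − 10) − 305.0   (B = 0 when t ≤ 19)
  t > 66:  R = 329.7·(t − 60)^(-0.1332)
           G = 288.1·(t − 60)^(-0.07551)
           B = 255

2.134

At 3143 K (t = 31.43):
  B = 138.5·ln(31.43 − 10) − 305.0 = 138.5·ln 21.43 − 305.0 = 138.5·3.0648 − 305.0 = 119.474.
At 11249 K (t = 112.49):
  B = 255 by definition for t > 66.
Gain = 255.000 / 119.474 = 2.1344 → 2.134.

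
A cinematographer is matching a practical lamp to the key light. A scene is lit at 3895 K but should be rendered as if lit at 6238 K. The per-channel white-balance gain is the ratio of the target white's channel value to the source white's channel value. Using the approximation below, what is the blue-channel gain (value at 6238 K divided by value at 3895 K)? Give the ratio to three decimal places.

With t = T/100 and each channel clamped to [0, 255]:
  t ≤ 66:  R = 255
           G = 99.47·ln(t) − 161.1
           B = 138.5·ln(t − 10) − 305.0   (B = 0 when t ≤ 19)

At 3895 K (t = 38.95):
  B = 138.5·ln(38.95 − 10) − 305.0 = 138.5·ln 28.95 − 305.0 = 138.5·3.3656 − 305.0 = 161.131.
At 6238 K (t = 62.38):
  B = 138.5·ln(62.38 − 10) − 305.0 = 138.5·ln 52.38 − 305.0 = 138.5·3.9585 − 305.0 = 243.256.
Gain = 243.256 / 161.131 = 1.5097 → 1.510.

1.510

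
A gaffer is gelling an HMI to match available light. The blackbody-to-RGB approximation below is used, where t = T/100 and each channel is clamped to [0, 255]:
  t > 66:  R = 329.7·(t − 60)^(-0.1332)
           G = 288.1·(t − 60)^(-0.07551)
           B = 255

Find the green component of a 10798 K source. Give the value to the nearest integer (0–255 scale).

t = 10798/100 = 107.98; the t > 66 branch applies.
G = 288.1·(107.98 − 60)^(-0.07551) = 288.1·47.98^(-0.07551) = 288.1·0.74656 = 215.083.
Rounded: 215.

215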